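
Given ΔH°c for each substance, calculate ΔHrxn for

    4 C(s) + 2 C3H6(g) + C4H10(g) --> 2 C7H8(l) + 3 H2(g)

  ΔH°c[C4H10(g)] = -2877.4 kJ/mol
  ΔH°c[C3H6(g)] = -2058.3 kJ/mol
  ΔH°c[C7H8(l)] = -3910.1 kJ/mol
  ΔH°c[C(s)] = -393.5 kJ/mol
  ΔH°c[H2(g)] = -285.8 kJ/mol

ΔHrxn = 109.6 kJ/mol

With combustion enthalpies, reactants minus products:
= [4·(-393.5) + 2·(-2058.3) + 1·(-2877.4)] − [2·(-3910.1) + 3·(-285.8)]
= 109.6 kJ/mol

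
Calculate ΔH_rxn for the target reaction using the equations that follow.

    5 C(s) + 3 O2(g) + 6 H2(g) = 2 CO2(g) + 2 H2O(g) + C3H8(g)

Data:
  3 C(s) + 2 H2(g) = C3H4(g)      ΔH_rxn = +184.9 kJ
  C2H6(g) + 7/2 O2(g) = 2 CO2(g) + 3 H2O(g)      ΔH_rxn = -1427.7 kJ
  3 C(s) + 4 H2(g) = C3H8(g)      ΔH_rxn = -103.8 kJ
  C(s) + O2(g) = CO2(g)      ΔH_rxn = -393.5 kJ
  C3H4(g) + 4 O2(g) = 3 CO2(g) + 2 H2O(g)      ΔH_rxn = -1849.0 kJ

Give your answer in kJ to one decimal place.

ΔH_rxn = -1374.4 kJ

equation 1 as written: +184.9 kJ
equation 2: not needed (C2H6(g) appears nowhere else).
equation 3 as written (C3H8(g) already on the product side): -103.8 kJ
equation 4 reversed: +393.5 kJ
equation 5 as written: -1849.0 kJ
Combining the equations, ΔH_rxn = (1)·(+184.9) + (1)·(-103.8) + (-1)·(-393.5) + (1)·(-1849.0) = -1374.4 kJ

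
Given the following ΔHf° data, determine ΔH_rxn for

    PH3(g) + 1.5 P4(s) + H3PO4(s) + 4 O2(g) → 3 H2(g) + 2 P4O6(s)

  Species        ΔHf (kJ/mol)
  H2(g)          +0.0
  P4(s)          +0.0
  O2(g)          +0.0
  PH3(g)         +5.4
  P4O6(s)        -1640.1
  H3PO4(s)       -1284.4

ΔH_rxn = -2001.2 kJ/mol

Products: 3·(+0.0) + 2·(-1640.1) = -3280.2
Reactants: 1·(+5.4) + 3/2·(+0.0) + 1·(-1284.4) + 4·(+0.0) = -1279.0
ΔH_rxn = (-3280.2) − (-1279.0) = -2001.2 kJ/mol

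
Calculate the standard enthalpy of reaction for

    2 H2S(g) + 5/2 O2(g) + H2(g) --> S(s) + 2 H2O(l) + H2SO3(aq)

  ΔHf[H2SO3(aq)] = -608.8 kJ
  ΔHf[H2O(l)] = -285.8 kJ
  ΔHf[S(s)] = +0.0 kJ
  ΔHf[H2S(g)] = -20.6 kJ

ΔHrxn = -1139.2 kJ

ΔH°rxn = Σ nΔHf°(products) − Σ nΔHf°(reactants).
Products: 1·(+0.0) + 2·(-285.8) + 1·(-608.8) = -1180.4
Reactants: 2·(-20.6) + 5/2·(+0.0) + 1·(+0.0) = -41.2
ΔHrxn = (-1180.4) − (-41.2) = -1139.2 kJ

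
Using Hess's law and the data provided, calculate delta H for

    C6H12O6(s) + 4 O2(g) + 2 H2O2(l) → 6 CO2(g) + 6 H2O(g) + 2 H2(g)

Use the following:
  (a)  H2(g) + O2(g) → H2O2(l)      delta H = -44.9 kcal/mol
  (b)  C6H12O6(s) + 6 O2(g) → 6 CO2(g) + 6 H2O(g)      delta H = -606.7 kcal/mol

delta H = -516.9 kcal/mol

(a) reversed and × 2: (-2)·(-44.9) = +89.8 kcal/mol
(b) as written: -606.7 kcal/mol
Since enthalpy is a state function, delta H = (+89.8) + (-606.7) = -516.9 kcal/mol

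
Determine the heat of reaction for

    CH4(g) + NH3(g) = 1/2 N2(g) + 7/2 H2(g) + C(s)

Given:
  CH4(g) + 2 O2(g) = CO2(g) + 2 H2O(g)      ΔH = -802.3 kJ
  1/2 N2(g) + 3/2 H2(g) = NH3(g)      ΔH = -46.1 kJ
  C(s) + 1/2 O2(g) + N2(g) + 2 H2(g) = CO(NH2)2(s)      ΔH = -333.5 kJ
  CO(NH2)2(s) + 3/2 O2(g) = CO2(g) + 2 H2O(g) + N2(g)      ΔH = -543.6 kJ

equation 1 as written: -802.3 kJ
equation 2 reversed: +46.1 kJ
equation 3 reversed: +333.5 kJ
equation 4 reversed: +543.6 kJ
Summing the manipulated equations, ΔH = (-802.3) + (+46.1) + (+333.5) + (+543.6) = 120.9 kJ

ΔH = 120.9 kJ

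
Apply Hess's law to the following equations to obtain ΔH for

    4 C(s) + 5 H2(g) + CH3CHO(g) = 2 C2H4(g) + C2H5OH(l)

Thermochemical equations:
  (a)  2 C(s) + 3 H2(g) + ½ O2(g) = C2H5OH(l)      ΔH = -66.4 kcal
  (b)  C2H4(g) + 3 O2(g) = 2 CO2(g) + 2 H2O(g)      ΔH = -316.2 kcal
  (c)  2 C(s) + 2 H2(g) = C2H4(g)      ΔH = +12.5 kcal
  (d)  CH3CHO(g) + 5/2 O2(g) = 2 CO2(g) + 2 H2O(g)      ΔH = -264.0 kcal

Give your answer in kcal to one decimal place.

(a) as written: -66.4 kcal
(b) reversed: +316.2 kcal
(c) as written: +12.5 kcal
(d) as written: -264.0 kcal
By Hess's law, ΔH = (-66.4) + (+316.2) + (+12.5) + (-264.0) = -1.7 kcal

ΔH = -1.7 kcal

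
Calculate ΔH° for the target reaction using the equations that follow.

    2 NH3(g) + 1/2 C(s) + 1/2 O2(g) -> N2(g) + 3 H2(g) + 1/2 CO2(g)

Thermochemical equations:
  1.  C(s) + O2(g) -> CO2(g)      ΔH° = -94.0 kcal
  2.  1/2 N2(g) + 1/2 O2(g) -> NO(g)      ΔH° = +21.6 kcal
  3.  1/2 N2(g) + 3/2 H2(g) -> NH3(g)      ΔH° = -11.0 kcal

ΔH° = -25.0 kcal

eq. 1 × 1/2 (scale by 1/2 for the 1/2 CO2(g)): (1/2)·(-94.0) = -47.0 kcal
eq. 2: not needed (NO(g) appears nowhere else).
eq. 3 reversed and × 2 (reverse to put NH3(g) on the reactant side; scale by 2 for the 2 NH3(g)): (-2)·(-11.0) = +22.0 kcal
ΔH° = (1/2)·(-94.0) + (-2)·(-11.0) = -25.0 kcal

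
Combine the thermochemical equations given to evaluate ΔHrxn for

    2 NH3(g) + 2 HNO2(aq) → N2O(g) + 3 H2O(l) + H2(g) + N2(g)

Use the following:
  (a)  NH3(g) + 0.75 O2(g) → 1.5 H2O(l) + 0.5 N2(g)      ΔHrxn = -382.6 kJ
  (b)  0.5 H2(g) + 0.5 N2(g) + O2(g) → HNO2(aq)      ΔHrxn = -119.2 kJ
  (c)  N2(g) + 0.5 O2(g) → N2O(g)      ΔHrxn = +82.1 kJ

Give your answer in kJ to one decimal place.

ΔHrxn = -444.7 kJ

(a) × 2: (2)·(-382.6) = -765.2 kJ
(b) reversed and × 2: (-2)·(-119.2) = +238.4 kJ
(c) as written: +82.1 kJ
ΔHrxn = (-765.2) + (+238.4) + (+82.1) = -444.7 kJ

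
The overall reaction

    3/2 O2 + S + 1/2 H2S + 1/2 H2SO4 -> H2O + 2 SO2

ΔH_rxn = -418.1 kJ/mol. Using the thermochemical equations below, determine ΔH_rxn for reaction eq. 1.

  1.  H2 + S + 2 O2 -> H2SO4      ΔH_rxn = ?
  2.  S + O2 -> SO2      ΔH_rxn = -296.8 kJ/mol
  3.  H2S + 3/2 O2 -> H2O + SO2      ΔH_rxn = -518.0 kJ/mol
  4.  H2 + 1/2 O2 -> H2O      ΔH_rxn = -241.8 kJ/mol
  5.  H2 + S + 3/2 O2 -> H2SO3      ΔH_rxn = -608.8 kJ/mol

ΔH_rxn = -814.0 kJ/mol

eq. 1 reversed and × 1/2: contributes −1/2·x
eq. 2 × 3/2: (3/2)·(-296.8) = -445.2 kJ/mol
eq. 3 × 1/2: (1/2)·(-518.0) = -259.0 kJ/mol
eq. 4 × 1/2: (1/2)·(-241.8) = -120.9 kJ/mol
eq. 5: not needed.
-418.1 = (-445.2) + (-259.0) + (-120.9) − 1/2·x
x = (-418.1 − (-825.1)) / (-1/2) = -814.0 kJ/mol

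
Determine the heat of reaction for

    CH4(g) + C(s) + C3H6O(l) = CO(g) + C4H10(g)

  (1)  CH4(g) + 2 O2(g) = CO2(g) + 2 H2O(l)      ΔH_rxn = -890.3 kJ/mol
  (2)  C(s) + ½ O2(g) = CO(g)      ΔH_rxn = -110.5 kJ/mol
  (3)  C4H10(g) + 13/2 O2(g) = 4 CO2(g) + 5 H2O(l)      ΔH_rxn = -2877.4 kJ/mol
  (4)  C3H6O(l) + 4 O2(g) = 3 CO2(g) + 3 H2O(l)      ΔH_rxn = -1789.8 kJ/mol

ΔH_rxn = 86.8 kJ/mol

(1) as written: -890.3 kJ/mol
(2) as written: -110.5 kJ/mol
(3) reversed: +2877.4 kJ/mol
(4) as written: -1789.8 kJ/mol
ΔH_rxn = (-890.3) + (-110.5) + (+2877.4) + (-1789.8) = 86.8 kJ/mol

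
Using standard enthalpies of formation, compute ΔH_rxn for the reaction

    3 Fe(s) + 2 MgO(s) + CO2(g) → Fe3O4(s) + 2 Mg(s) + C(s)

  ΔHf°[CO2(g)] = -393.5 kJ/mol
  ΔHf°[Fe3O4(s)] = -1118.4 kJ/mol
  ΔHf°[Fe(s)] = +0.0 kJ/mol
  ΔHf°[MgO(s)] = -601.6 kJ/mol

Products: 1·(-1118.4) + 2·(+0.0) + 1·(+0.0) = -1118.4
Reactants: 3·(+0.0) + 2·(-601.6) + 1·(-393.5) = -1596.7
ΔH_rxn = (-1118.4) − (-1596.7) = 478.3 kJ/mol

ΔH_rxn = 478.3 kJ/mol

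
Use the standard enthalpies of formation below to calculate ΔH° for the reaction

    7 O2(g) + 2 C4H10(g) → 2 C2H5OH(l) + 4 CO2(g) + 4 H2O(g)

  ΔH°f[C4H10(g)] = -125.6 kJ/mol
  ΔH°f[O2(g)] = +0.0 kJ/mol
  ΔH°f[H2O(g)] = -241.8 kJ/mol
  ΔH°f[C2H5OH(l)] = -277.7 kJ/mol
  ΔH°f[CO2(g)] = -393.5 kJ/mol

ΔH° = -2845.4 kJ/mol

ΔH°rxn = Σ nΔHf°(products) − Σ nΔHf°(reactants).
Products: 2·(-277.7) + 4·(-393.5) + 4·(-241.8) = -3096.6
Reactants: 7·(+0.0) + 2·(-125.6) = -251.2
ΔH° = (-3096.6) − (-251.2) = -2845.4 kJ/mol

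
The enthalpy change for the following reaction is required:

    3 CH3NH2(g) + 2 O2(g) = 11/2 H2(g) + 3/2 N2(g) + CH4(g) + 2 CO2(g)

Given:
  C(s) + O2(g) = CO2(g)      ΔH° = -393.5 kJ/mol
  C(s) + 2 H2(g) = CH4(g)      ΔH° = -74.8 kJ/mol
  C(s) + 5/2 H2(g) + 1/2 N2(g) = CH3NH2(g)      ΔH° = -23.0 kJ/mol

equation 1 × 2 (×2 to match 2 CO2(g) in the target): (2)·(-393.5) = -787.0 kJ/mol
equation 2 as written (CH4(g) already on the product side): -74.8 kJ/mol
equation 3 reversed and × 3 (CH3NH2(g) must end up as a reactant; scale by 3 for the 3 CH3NH2(g)): (-3)·(-23.0) = +69.0 kJ/mol
ΔH° = (2)·(-393.5) + (1)·(-74.8) + (-3)·(-23.0) = -792.8 kJ/mol

ΔH° = -792.8 kJ/mol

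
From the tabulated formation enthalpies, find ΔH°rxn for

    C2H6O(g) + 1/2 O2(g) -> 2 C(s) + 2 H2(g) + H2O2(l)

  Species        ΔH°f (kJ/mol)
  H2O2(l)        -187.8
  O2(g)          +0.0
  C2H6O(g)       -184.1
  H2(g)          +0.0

Products: 2·(+0.0) + 2·(+0.0) + 1·(-187.8) = -187.8
Reactants: 1·(-184.1) + 1/2·(+0.0) = -184.1
ΔH°rxn = (-187.8) − (-184.1) = -3.7 kJ/mol

ΔH°rxn = -3.7 kJ/mol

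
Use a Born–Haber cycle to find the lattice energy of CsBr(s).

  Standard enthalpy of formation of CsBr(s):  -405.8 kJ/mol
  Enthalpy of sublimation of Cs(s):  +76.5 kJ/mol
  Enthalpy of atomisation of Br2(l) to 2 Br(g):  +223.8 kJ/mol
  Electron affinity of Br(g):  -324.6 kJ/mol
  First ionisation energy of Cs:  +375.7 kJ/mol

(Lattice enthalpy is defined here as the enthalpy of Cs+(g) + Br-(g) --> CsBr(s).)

ΔHf° = 1·ΔHsub + 1·(ΣIE) + 1/2·D(Br2) + 1·EA + U
-405.8 = 1·(+76.5) + 1·(+375.7) + 1/2·(+223.8) + 1·(-324.6) + U
U = -405.8 − (+239.5) = -645.3 kJ/mol

U = -645.3 kJ/mol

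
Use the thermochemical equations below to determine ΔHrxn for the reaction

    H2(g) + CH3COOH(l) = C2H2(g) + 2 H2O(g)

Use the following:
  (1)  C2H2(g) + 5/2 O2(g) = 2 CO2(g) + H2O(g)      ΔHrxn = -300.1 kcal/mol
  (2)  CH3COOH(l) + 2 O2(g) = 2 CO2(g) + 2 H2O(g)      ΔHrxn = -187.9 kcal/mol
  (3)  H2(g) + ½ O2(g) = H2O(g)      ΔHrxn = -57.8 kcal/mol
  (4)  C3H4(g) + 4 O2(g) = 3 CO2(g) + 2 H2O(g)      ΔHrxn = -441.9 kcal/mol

(1) reversed: +300.1 kcal/mol
(2) as written: -187.9 kcal/mol
(3) as written: -57.8 kcal/mol
(4): not needed.
ΔHrxn = (+300.1) + (-187.9) + (-57.8) = 54.4 kcal/mol

ΔHrxn = 54.4 kcal/mol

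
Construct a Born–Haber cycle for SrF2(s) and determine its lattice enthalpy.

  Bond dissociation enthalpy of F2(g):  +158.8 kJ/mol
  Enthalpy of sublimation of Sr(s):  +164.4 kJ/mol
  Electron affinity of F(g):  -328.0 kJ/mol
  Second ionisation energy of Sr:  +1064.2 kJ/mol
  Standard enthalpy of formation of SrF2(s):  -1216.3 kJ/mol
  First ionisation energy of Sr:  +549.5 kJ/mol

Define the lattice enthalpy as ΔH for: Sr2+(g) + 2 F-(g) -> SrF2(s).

ΔHf° = 1·ΔHsub + 1·(ΣIE) + 1·D(F2) + 2·EA + U
-1216.3 = 1·(+164.4) + 1·(+1613.7) + 1·(+158.8) + 2·(-328.0) + U
U = -1216.3 − (+1280.9) = -2497.2 kJ/mol

U = -2497.2 kJ/mol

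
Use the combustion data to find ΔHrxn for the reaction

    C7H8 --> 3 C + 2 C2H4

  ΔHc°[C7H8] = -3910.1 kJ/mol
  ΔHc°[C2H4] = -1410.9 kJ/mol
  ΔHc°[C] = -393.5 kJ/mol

ΔHrxn = 92.2 kJ/mol

Using ΔH = Σ nΔHc°(reactants) − Σ nΔHc°(products):
= [1·(-3910.1)] − [3·(-393.5) + 2·(-1410.9)]
= 92.2 kJ/mol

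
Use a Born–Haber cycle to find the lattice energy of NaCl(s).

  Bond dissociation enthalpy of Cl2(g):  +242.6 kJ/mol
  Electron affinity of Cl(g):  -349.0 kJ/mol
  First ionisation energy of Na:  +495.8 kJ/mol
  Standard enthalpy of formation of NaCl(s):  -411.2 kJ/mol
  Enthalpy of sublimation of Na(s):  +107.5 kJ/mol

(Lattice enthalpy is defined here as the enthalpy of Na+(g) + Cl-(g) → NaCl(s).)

U = -786.8 kJ/mol

ΔHf° = 1·ΔHsub + 1·(ΣIE) + 1/2·D(Cl2) + 1·EA + U
-411.2 = 1·(+107.5) + 1·(+495.8) + 1/2·(+242.6) + 1·(-349.0) + U
U = -411.2 − (+375.6) = -786.8 kJ/mol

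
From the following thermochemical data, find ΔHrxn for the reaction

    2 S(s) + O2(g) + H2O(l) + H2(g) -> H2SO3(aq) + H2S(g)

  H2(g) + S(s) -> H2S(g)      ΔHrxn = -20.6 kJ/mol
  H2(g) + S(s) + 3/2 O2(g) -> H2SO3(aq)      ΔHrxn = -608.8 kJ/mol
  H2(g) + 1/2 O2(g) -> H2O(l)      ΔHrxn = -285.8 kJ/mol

ΔHrxn = -343.6 kJ/mol

equation 1 as written (H2S(g) already on the product side): -20.6 kJ/mol
equation 2 as written (H2SO3(aq) already on the product side): -608.8 kJ/mol
equation 3 reversed (H2O(l) must end up as a reactant): +285.8 kJ/mol
Summing the manipulated equations, ΔHrxn = (-20.6) + (-608.8) + (+285.8) = -343.6 kJ/mol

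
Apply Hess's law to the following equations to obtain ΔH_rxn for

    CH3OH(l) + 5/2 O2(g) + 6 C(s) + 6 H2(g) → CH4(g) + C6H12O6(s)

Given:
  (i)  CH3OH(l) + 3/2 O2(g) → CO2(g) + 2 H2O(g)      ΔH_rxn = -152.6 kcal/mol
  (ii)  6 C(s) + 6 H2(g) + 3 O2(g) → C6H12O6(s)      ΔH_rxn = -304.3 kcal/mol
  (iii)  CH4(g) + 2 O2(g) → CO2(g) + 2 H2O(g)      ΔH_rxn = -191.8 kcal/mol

ΔH_rxn = -265.1 kcal/mol

(i) as written: -152.6 kcal/mol
(ii) as written: -304.3 kcal/mol
(iii) reversed: +191.8 kcal/mol
Combining the equations, ΔH_rxn = (-152.6) + (-304.3) + (+191.8) = -265.1 kcal/mol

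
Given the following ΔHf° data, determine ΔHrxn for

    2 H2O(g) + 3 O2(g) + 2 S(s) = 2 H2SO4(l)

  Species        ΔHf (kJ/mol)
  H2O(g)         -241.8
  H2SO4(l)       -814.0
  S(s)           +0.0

ΔH°rxn = Σ nΔHf°(products) − Σ nΔHf°(reactants).
Products: 2·(-814.0) = -1628.0
Reactants: 2·(-241.8) + 3·(+0.0) + 2·(+0.0) = -483.6
ΔHrxn = (-1628.0) − (-483.6) = -1144.4 kJ/mol

ΔHrxn = -1144.4 kJ/mol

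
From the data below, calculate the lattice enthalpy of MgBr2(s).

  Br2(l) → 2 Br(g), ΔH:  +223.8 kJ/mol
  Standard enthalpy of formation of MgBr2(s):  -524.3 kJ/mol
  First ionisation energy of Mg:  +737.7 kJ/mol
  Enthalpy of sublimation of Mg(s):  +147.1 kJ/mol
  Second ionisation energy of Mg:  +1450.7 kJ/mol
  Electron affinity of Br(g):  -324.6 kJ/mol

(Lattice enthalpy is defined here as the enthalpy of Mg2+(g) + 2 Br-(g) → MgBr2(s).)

ΔHf° = 1·ΔHsub + 1·(ΣIE) + 1·D(Br2) + 2·EA + U
-524.3 = 1·(+147.1) + 1·(+2188.4) + 1·(+223.8) + 2·(-324.6) + U
U = -524.3 − (+1910.1) = -2434.4 kJ/mol

U = -2434.4 kJ/mol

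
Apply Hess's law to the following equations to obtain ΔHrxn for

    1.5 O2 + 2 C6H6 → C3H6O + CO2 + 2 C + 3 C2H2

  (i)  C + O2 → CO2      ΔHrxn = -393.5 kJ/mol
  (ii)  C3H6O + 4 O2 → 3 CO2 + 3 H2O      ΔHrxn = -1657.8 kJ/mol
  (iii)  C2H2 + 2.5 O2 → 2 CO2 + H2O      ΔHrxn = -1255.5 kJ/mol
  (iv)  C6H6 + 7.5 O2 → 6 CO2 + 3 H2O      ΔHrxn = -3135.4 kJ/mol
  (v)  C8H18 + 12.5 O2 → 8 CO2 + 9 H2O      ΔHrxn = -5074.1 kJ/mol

(i) reversed and × 2: (-2)·(-393.5) = +787.0 kJ/mol
(ii) reversed: +1657.8 kJ/mol
(iii) reversed and × 3: (-3)·(-1255.5) = +3766.5 kJ/mol
(iv) × 2: (2)·(-3135.4) = -6270.8 kJ/mol
(v): not needed.
Summing the manipulated equations, ΔHrxn = (+787.0) + (+1657.8) + (+3766.5) + (-6270.8) = -59.5 kJ/mol

ΔHrxn = -59.5 kJ/mol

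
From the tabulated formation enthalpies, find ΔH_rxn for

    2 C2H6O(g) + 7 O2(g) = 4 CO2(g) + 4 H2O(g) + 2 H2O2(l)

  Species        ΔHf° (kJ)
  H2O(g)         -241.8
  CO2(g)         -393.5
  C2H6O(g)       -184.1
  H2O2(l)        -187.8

ΔH°rxn = Σ nΔHf°(products) − Σ nΔHf°(reactants).
Products: 4·(-393.5) + 4·(-241.8) + 2·(-187.8) = -2916.8
Reactants: 2·(-184.1) + 7·(+0.0) = -368.2
ΔH_rxn = (-2916.8) − (-368.2) = -2548.6 kJ

ΔH_rxn = -2548.6 kJ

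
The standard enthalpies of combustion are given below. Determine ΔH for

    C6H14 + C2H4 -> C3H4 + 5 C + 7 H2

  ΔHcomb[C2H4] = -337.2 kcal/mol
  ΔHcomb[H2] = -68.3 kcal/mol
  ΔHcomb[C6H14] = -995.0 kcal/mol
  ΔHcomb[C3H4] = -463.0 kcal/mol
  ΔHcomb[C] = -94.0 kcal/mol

Using ΔH = Σ nΔHc°(reactants) − Σ nΔHc°(products):
= [1·(-995.0) + 1·(-337.2)] − [1·(-463.0) + 5·(-94.0) + 7·(-68.3)]
= 78.9 kcal/mol

ΔH = 78.9 kcal/mol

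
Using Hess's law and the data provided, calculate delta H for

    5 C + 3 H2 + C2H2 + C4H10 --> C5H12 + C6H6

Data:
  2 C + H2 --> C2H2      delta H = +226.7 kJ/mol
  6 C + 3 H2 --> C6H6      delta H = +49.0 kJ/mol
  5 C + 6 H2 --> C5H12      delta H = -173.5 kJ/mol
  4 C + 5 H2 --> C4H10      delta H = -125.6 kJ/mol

equation 1 reversed (C2H2 must end up as a reactant): -226.7 kJ/mol
equation 2 as written (C6H6 already on the product side): +49.0 kJ/mol
equation 3 as written (C5H12 already on the product side): -173.5 kJ/mol
equation 4 reversed (C4H10 must end up as a reactant): +125.6 kJ/mol
delta H = (-1)·(+226.7) + (1)·(+49.0) + (1)·(-173.5) + (-1)·(-125.6) = -225.6 kJ/mol

delta H = -225.6 kJ/mol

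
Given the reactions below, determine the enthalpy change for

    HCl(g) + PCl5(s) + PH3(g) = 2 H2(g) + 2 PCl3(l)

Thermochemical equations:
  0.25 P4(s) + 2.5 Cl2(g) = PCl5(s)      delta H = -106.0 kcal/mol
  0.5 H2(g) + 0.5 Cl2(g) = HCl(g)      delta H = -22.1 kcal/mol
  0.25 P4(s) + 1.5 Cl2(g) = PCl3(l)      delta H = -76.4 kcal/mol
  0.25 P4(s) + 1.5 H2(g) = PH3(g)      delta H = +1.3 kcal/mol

delta H = -26.0 kcal/mol

equation 1 reversed: +106.0 kcal/mol
equation 2 reversed: +22.1 kcal/mol
equation 3 × 2: (2)·(-76.4) = -152.8 kcal/mol
equation 4 reversed: -1.3 kcal/mol
delta H = (+106.0) + (+22.1) + (-152.8) + (-1.3) = -26.0 kcal/mol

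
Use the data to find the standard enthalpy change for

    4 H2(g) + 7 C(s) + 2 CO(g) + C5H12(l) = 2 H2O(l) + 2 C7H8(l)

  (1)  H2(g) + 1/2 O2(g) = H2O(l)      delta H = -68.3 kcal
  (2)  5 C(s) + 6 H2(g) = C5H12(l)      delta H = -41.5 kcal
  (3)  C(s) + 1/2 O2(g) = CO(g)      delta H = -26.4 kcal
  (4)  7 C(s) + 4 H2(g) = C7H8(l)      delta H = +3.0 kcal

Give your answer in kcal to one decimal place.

delta H = -36.3 kcal

(1) × 2: (2)·(-68.3) = -136.6 kcal
(2) reversed: +41.5 kcal
(3) reversed and × 2: (-2)·(-26.4) = +52.8 kcal
(4) × 2: (2)·(+3.0) = +6.0 kcal
Combining the equations, delta H = (2)·(-68.3) + (-1)·(-41.5) + (-2)·(-26.4) + (2)·(+3.0) = -36.3 kcal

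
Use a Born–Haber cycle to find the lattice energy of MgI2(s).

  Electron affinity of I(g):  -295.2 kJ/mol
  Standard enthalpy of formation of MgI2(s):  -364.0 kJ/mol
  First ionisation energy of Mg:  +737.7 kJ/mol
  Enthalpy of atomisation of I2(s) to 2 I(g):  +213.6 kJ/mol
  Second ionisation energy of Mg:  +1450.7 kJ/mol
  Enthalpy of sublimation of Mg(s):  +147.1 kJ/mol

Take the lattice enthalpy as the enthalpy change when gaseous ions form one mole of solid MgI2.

ΔHf° = 1·ΔHsub + 1·(ΣIE) + 1·D(I2) + 2·EA + U
-364.0 = 1·(+147.1) + 1·(+2188.4) + 1·(+213.6) + 2·(-295.2) + U
U = -364.0 − (+1958.7) = -2322.7 kJ/mol

U = -2322.7 kJ/mol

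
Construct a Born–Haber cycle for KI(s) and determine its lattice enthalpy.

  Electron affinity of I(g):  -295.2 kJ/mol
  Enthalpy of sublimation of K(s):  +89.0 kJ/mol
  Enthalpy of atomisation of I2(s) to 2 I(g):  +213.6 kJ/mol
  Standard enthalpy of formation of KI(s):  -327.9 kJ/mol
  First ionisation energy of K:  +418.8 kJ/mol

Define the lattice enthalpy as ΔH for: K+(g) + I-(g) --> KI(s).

U = -647.3 kJ/mol

ΔHf° = 1·ΔHsub + 1·(ΣIE) + 1/2·D(I2) + 1·EA + U
-327.9 = 1·(+89.0) + 1·(+418.8) + 1/2·(+213.6) + 1·(-295.2) + U
U = -327.9 − (+319.4) = -647.3 kJ/mol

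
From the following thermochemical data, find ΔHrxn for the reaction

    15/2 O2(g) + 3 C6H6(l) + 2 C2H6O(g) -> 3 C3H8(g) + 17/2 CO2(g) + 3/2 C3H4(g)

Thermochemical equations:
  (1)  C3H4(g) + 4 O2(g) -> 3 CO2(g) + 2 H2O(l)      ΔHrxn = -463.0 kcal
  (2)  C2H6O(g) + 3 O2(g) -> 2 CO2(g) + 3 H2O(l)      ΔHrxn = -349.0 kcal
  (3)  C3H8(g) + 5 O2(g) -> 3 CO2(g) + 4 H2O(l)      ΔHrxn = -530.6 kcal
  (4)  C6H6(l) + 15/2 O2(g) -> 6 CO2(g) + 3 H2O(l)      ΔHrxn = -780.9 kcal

(1) reversed and × 3/2 (C3H4(g) must end up as a product; scale by 3/2 for the 3/2 C3H4(g)): (-3/2)·(-463.0) = +694.5 kcal
(2) × 2 (scale by 2 for the 2 C2H6O(g)): (2)·(-349.0) = -698.0 kcal
(3) reversed and × 3 (reverse to put C3H8(g) on the product side; scale by 3 for the 3 C3H8(g)): (-3)·(-530.6) = +1591.8 kcal
(4) × 3 (×3 to match 3 C6H6(l) in the target): (3)·(-780.9) = -2342.7 kcal
Summing the manipulated equations, ΔHrxn = (-3/2)·(-463.0) + (2)·(-349.0) + (-3)·(-530.6) + (3)·(-780.9) = -754.4 kcal

ΔHrxn = -754.4 kcal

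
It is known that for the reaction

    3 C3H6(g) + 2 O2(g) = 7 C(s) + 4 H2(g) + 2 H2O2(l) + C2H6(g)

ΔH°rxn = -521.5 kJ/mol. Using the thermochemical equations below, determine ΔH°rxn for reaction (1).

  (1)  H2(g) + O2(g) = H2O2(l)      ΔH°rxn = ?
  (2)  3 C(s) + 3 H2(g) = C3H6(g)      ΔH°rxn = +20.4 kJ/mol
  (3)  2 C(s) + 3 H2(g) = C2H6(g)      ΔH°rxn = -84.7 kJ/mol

(1) × 2 (×2 to match 2 H2O2(l) in the target): contributes 2·x
(2) reversed and × 3 (reverse to put C3H6(g) on the reactant side; ×3 to match 3 C3H6(g) in the target): (-3)·(+20.4) = -61.2 kJ/mol
(3) as written (C2H6(g) already on the product side): -84.7 kJ/mol
-521.5 = (-61.2) + (-84.7) + 2·x
x = (-521.5 − (-145.9)) / (2) = -187.8 kJ/mol

ΔH°rxn = -187.8 kJ/mol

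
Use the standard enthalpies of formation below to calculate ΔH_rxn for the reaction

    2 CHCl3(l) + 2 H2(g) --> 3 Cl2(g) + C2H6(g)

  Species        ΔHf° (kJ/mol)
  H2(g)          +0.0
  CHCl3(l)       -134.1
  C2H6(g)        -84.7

ΔH_rxn = 183.5 kJ/mol

ΔH°rxn = Σ nΔHf°(products) − Σ nΔHf°(reactants).
Products: 3·(+0.0) + 1·(-84.7) = -84.7
Reactants: 2·(-134.1) + 2·(+0.0) = -268.2
ΔH_rxn = (-84.7) − (-268.2) = 183.5 kJ/mol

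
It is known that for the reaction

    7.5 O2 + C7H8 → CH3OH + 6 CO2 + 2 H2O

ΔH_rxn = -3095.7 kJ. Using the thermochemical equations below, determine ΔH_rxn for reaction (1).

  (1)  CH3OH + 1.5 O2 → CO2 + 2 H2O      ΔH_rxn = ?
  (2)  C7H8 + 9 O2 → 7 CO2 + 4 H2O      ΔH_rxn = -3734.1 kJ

ΔH_rxn = -638.4 kJ

(1) reversed: contributes −x
(2) as written: -3734.1 kJ
-3095.7 = (-3734.1) − x
x = (-3095.7 − (-3734.1)) / (-1) = -638.4 kJ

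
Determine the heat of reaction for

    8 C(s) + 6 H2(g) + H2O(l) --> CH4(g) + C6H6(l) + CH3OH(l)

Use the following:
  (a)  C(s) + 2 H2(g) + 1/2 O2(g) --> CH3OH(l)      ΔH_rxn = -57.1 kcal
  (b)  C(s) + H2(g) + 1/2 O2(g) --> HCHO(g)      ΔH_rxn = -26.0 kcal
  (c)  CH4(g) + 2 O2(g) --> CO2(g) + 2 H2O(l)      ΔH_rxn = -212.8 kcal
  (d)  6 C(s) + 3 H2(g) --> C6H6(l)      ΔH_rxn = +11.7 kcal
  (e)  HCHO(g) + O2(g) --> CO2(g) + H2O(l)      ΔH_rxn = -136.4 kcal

(a) as written: -57.1 kcal
(b) as written: -26.0 kcal
(c) reversed: +212.8 kcal
(d) as written: +11.7 kcal
(e) as written: -136.4 kcal
Since enthalpy is a state function, ΔH_rxn = (1)·(-57.1) + (1)·(-26.0) + (-1)·(-212.8) + (1)·(+11.7) + (1)·(-136.4) = 5.0 kcal

ΔH_rxn = 5.0 kcal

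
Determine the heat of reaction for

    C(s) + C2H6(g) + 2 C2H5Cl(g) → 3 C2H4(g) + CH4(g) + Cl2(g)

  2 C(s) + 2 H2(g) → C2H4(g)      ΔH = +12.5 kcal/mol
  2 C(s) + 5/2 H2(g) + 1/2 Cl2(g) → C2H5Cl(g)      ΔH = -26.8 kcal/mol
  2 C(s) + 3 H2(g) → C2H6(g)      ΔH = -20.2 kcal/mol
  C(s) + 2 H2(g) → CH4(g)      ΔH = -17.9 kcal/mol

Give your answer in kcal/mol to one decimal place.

equation 1 × 3: (3)·(+12.5) = +37.5 kcal/mol
equation 2 reversed and × 2: (-2)·(-26.8) = +53.6 kcal/mol
equation 3 reversed: +20.2 kcal/mol
equation 4 as written: -17.9 kcal/mol
ΔH = (+37.5) + (+53.6) + (+20.2) + (-17.9) = 93.4 kcal/mol

ΔH = 93.4 kcal/mol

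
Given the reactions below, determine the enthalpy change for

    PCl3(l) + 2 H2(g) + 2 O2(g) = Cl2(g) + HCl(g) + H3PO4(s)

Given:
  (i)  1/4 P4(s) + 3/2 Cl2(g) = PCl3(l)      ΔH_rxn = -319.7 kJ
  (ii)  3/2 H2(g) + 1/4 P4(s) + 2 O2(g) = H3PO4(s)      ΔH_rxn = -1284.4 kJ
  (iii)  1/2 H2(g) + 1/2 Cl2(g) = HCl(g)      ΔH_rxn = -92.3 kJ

(i) reversed: +319.7 kJ
(ii) as written: -1284.4 kJ
(iii) as written: -92.3 kJ
By Hess's law, ΔH_rxn = (-1)·(-319.7) + (1)·(-1284.4) + (1)·(-92.3) = -1057.0 kJ

ΔH_rxn = -1057.0 kJ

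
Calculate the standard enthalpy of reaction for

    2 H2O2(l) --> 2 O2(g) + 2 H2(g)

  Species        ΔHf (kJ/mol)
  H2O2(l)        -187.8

Products: 2·(+0.0) + 2·(+0.0) = +0.0
Reactants: 2·(-187.8) = -375.6
ΔH°rxn = (+0.0) − (-375.6) = 375.6 kJ/mol

ΔH°rxn = 375.6 kJ/mol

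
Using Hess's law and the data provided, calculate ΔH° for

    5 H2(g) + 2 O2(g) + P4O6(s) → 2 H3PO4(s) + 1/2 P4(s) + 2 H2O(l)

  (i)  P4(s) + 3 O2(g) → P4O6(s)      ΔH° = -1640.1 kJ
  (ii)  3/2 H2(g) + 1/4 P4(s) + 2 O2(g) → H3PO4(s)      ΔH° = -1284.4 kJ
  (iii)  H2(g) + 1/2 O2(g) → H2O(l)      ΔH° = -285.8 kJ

ΔH° = -1500.3 kJ

(i) reversed (reverse to put P4O6(s) on the reactant side): +1640.1 kJ
(ii) × 2 (×2 to match 2 H3PO4(s) in the target): (2)·(-1284.4) = -2568.8 kJ
(iii) × 2 (scale by 2 for the 2 H2O(l)): (2)·(-285.8) = -571.6 kJ
Combining the equations, ΔH° = (-1)·(-1640.1) + (2)·(-1284.4) + (2)·(-285.8) = -1500.3 kJ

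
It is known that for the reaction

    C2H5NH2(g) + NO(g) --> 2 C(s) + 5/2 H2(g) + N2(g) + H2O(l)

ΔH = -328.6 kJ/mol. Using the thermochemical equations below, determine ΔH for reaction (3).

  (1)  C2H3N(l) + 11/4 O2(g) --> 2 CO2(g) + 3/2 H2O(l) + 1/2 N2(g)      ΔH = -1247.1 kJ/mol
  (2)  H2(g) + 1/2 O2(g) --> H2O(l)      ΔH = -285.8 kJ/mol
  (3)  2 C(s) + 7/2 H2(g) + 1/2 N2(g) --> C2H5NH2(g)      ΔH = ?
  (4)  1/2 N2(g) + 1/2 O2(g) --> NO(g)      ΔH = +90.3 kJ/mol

(1): not needed (C2H3N(l) appears nowhere else).
(2) as written: -285.8 kJ/mol
(3) reversed (C2H5NH2(g) must end up as a reactant): contributes −x
(4) reversed (reverse to put NO(g) on the reactant side): -90.3 kJ/mol
-328.6 = (-285.8) + (-90.3) − x
x = (-328.6 − (-376.1)) / (-1) = -47.5 kJ/mol

ΔH = -47.5 kJ/mol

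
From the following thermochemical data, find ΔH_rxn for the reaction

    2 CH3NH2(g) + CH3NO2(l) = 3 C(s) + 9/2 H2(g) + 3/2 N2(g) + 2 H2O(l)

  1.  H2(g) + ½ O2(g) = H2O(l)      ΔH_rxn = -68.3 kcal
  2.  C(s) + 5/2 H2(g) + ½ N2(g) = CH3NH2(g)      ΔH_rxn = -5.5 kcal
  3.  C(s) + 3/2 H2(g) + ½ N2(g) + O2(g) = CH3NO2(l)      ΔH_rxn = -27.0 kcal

eq. 1 × 2 (×2 to match 2 H2O(l) in the target): (2)·(-68.3) = -136.6 kcal
eq. 2 reversed and × 2 (CH3NH2(g) must end up as a reactant; scale by 2 for the 2 CH3NH2(g)): (-2)·(-5.5) = +11.0 kcal
eq. 3 reversed (reverse to put CH3NO2(l) on the reactant side): +27.0 kcal
Combining the equations, ΔH_rxn = (-136.6) + (+11.0) + (+27.0) = -98.6 kcal

ΔH_rxn = -98.6 kcal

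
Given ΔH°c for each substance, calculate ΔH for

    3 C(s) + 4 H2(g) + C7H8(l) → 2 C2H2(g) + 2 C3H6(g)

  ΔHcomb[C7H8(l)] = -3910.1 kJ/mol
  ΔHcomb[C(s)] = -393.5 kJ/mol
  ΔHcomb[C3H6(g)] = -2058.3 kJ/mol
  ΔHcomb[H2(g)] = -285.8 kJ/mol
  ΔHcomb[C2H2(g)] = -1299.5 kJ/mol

With combustion enthalpies, reactants minus products:
= [3·(-393.5) + 4·(-285.8) + 1·(-3910.1)] − [2·(-1299.5) + 2·(-2058.3)]
= 481.8 kJ/mol

ΔH = 481.8 kJ/mol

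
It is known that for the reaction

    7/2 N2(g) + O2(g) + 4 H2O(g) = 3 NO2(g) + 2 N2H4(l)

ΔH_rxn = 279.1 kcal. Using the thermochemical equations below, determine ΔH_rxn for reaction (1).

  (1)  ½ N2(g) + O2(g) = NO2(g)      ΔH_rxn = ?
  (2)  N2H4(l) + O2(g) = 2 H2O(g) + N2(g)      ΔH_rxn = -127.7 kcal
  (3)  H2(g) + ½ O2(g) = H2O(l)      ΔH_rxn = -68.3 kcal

(1) × 3: contributes 3·x
(2) reversed and × 2: (-2)·(-127.7) = +255.4 kcal
(3): not needed.
+279.1 = (+255.4) + 3·x
x = (+279.1 − (+255.4)) / (3) = 7.9 kcal

ΔH_rxn = 7.9 kcal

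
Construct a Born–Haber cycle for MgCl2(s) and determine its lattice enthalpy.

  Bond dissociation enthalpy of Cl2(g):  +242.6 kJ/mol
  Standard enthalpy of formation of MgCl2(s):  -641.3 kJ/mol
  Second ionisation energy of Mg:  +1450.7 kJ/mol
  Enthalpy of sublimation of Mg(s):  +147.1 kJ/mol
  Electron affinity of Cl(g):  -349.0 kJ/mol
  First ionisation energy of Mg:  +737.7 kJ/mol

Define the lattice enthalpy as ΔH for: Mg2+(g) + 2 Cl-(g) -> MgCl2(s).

ΔHf° = 1·ΔHsub + 1·(ΣIE) + 1·D(Cl2) + 2·EA + U
-641.3 = 1·(+147.1) + 1·(+2188.4) + 1·(+242.6) + 2·(-349.0) + U
U = -641.3 − (+1880.1) = -2521.4 kJ/mol

U = -2521.4 kJ/mol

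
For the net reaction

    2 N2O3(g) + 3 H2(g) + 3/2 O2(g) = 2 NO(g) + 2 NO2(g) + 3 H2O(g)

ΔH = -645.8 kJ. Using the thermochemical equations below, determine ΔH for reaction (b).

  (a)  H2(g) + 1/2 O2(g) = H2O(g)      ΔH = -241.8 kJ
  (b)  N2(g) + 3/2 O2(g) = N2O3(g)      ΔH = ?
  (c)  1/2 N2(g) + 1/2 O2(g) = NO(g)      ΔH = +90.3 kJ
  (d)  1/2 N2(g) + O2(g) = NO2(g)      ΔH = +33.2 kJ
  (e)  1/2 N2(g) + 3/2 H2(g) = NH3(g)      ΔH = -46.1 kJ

(a) × 3: (3)·(-241.8) = -725.4 kJ
(b) reversed and × 2: contributes −2·x
(c) × 2: (2)·(+90.3) = +180.6 kJ
(d) × 2: (2)·(+33.2) = +66.4 kJ
(e): not needed.
-645.8 = (-725.4) + (+180.6) + (+66.4) − 2·x
x = (-645.8 − (-478.4)) / (-2) = 83.7 kJ

ΔH = 83.7 kJ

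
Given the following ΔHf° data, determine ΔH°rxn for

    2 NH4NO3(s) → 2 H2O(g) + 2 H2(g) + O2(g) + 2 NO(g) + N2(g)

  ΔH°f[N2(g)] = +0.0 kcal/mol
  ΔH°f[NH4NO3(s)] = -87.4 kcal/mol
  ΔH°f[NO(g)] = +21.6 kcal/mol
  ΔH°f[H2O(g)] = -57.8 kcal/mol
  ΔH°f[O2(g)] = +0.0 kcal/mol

ΔH°rxn = Σ nΔHf°(products) − Σ nΔHf°(reactants).
Products: 2·(-57.8) + 2·(+0.0) + 1·(+0.0) + 2·(+21.6) + 1·(+0.0) = -72.4
Reactants: 2·(-87.4) = -174.8
ΔH°rxn = (-72.4) − (-174.8) = 102.4 kcal/mol

ΔH°rxn = 102.4 kcal/mol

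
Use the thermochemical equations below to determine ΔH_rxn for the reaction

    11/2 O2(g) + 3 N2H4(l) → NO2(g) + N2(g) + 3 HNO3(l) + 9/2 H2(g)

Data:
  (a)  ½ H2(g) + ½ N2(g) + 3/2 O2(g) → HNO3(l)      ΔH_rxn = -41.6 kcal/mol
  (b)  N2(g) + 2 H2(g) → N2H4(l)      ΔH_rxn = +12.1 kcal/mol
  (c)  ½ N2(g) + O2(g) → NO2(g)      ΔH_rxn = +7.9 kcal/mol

ΔH_rxn = -153.2 kcal/mol

(a) × 3 (scale by 3 for the 3 HNO3(l)): (3)·(-41.6) = -124.8 kcal/mol
(b) reversed and × 3 (N2H4(l) must end up as a reactant; scale by 3 for the 3 N2H4(l)): (-3)·(+12.1) = -36.3 kcal/mol
(c) as written (NO2(g) already on the product side): +7.9 kcal/mol
ΔH_rxn = (-124.8) + (-36.3) + (+7.9) = -153.2 kcal/mol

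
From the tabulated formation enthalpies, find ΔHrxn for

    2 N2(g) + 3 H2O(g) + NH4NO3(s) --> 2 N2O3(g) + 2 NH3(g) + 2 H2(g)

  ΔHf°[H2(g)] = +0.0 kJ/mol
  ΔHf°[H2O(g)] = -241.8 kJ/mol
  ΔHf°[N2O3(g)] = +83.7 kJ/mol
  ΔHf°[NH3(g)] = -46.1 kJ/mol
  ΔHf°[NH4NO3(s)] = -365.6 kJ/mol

ΔHrxn = 1166.2 kJ/mol

Products: 2·(+83.7) + 2·(-46.1) + 2·(+0.0) = +75.2
Reactants: 2·(+0.0) + 3·(-241.8) + 1·(-365.6) = -1091.0
ΔHrxn = (+75.2) − (-1091.0) = 1166.2 kJ/mol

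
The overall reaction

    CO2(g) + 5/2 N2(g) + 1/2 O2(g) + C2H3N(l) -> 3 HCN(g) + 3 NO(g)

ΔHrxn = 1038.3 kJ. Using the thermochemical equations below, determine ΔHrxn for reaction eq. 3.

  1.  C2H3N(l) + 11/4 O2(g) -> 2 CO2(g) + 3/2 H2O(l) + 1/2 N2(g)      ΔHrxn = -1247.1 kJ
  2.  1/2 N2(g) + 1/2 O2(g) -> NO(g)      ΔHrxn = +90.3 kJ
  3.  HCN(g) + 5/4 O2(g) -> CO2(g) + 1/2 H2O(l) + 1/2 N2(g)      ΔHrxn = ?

eq. 1 as written: -1247.1 kJ
eq. 2 × 3: (3)·(+90.3) = +270.9 kJ
eq. 3 reversed and × 3: contributes −3·x
+1038.3 = (-1247.1) + (+270.9) − 3·x
x = (+1038.3 − (-976.2)) / (-3) = -671.5 kJ

ΔHrxn = -671.5 kJ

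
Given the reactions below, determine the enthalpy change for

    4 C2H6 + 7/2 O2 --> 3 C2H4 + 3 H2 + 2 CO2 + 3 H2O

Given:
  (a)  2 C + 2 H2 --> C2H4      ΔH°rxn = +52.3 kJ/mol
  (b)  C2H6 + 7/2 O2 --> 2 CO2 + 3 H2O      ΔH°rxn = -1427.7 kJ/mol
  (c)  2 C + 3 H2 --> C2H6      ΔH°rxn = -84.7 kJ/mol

ΔH°rxn = -1016.7 kJ/mol

(a) × 3 (scale by 3 for the 3 C2H4): (3)·(+52.3) = +156.9 kJ/mol
(b) as written (CO2 already on the product side): -1427.7 kJ/mol
(c) reversed and × 3: (-3)·(-84.7) = +254.1 kJ/mol
ΔH°rxn = (3)·(+52.3) + (1)·(-1427.7) + (-3)·(-84.7) = -1016.7 kJ/mol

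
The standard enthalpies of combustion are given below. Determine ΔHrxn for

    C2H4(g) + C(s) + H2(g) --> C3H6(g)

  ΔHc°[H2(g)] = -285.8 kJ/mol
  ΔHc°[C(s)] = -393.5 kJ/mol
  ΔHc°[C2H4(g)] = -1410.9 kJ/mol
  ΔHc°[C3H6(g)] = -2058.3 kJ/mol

ΔHrxn = -31.9 kJ/mol

With combustion enthalpies, reactants minus products:
= [1·(-1410.9) + 1·(-393.5) + 1·(-285.8)] − [1·(-2058.3)]
= -31.9 kJ/mol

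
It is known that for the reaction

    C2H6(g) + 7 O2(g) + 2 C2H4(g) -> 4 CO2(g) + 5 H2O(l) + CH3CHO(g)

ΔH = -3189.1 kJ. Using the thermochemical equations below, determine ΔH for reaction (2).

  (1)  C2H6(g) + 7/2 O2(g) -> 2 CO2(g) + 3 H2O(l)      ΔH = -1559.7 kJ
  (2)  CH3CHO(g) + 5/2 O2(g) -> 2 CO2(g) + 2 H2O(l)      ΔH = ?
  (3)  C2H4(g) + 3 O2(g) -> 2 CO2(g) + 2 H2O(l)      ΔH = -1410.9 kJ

(1) as written: -1559.7 kJ
(2) reversed: contributes −x
(3) × 2: (2)·(-1410.9) = -2821.8 kJ
-3189.1 = (-1559.7) + (-2821.8) − x
x = (-3189.1 − (-4381.5)) / (-1) = -1192.4 kJ

ΔH = -1192.4 kJ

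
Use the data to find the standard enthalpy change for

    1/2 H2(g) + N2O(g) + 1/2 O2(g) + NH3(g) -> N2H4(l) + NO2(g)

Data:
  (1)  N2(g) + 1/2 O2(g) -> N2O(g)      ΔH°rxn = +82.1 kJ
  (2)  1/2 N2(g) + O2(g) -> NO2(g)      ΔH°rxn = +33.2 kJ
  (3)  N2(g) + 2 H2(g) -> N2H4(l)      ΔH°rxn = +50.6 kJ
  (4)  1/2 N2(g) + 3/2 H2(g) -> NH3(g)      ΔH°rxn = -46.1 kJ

ΔH°rxn = 47.8 kJ

(1) reversed: -82.1 kJ
(2) as written: +33.2 kJ
(3) as written: +50.6 kJ
(4) reversed: +46.1 kJ
ΔH°rxn = (-1)·(+82.1) + (1)·(+33.2) + (1)·(+50.6) + (-1)·(-46.1) = 47.8 kJ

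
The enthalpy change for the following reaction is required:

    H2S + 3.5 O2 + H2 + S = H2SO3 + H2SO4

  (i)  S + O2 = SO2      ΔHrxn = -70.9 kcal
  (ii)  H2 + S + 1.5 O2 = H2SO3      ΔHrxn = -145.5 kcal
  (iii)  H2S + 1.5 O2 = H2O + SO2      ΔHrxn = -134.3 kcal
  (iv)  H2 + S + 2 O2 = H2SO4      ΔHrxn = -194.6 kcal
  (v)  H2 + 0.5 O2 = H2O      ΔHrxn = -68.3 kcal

ΔHrxn = -335.2 kcal

(i) reversed: +70.9 kcal
(ii) as written (H2SO3 already on the product side): -145.5 kcal
(iii) as written (H2S already on the reactant side): -134.3 kcal
(iv) as written (H2SO4 already on the product side): -194.6 kcal
(v) reversed: +68.3 kcal
Since enthalpy is a state function, ΔHrxn = (-1)·(-70.9) + (1)·(-145.5) + (1)·(-134.3) + (1)·(-194.6) + (-1)·(-68.3) = -335.2 kcal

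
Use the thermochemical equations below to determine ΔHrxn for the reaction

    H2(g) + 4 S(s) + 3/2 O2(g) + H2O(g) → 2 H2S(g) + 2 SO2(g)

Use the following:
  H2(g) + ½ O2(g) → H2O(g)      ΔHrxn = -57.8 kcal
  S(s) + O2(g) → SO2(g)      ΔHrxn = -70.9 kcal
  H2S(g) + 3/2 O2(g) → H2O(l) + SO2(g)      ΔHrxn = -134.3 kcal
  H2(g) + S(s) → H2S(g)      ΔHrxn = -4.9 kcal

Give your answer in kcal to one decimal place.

equation 1 reversed: +57.8 kcal
equation 2 × 2: (2)·(-70.9) = -141.8 kcal
equation 3: not needed.
equation 4 × 2: (2)·(-4.9) = -9.8 kcal
ΔHrxn = (+57.8) + (-141.8) + (-9.8) = -93.8 kcal

ΔHrxn = -93.8 kcal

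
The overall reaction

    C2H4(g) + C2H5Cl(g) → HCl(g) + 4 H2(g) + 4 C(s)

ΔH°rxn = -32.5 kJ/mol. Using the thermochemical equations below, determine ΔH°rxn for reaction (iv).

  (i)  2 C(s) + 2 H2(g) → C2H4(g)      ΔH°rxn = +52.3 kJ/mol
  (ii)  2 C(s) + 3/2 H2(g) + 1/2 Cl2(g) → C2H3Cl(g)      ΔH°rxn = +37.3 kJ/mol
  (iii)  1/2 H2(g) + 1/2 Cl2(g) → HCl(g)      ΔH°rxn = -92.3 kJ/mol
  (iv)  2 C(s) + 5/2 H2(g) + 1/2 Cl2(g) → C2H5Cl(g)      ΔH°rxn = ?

(i) reversed: -52.3 kJ/mol
(ii): not needed.
(iii) as written: -92.3 kJ/mol
(iv) reversed: contributes −x
-32.5 = (-52.3) + (-92.3) − x
x = (-32.5 − (-144.6)) / (-1) = -112.1 kJ/mol

ΔH°rxn = -112.1 kJ/mol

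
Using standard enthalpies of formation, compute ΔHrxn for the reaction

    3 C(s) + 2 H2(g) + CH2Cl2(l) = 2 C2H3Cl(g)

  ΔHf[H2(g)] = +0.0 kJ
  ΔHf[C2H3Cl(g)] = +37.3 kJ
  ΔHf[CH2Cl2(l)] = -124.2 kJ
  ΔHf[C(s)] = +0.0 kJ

ΔH°rxn = Σ nΔHf°(products) − Σ nΔHf°(reactants).
Products: 2·(+37.3) = +74.6
Reactants: 3·(+0.0) + 2·(+0.0) + 1·(-124.2) = -124.2
ΔHrxn = (+74.6) − (-124.2) = 198.8 kJ

ΔHrxn = 198.8 kJ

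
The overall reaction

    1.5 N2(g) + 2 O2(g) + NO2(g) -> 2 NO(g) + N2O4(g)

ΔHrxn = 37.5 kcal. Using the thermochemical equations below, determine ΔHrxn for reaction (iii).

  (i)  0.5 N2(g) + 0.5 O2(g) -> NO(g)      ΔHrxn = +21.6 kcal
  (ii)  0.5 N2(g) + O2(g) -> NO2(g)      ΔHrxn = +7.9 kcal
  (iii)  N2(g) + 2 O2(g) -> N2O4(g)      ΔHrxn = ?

ΔHrxn = 2.2 kcal

(i) × 2: (2)·(+21.6) = +43.2 kcal
(ii) reversed: -7.9 kcal
(iii) as written: contributes x
+37.5 = (+43.2) + (-7.9) + x
x = (+37.5 − (+35.3)) / (1) = 2.2 kcal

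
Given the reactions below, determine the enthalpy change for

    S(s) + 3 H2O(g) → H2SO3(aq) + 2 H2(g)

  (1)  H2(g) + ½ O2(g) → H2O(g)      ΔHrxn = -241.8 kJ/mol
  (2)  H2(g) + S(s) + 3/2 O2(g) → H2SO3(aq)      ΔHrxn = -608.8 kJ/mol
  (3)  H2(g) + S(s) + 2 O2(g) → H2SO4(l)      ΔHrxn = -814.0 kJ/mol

ΔHrxn = 116.6 kJ/mol

(1) reversed and × 3 (H2O(g) must end up as a reactant; scale by 3 for the 3 H2O(g)): (-3)·(-241.8) = +725.4 kJ/mol
(2) as written (H2SO3(aq) already on the product side): -608.8 kJ/mol
(3): not needed (H2SO4(l) appears nowhere else).
Since enthalpy is a state function, ΔHrxn = (-3)·(-241.8) + (1)·(-608.8) = 116.6 kJ/mol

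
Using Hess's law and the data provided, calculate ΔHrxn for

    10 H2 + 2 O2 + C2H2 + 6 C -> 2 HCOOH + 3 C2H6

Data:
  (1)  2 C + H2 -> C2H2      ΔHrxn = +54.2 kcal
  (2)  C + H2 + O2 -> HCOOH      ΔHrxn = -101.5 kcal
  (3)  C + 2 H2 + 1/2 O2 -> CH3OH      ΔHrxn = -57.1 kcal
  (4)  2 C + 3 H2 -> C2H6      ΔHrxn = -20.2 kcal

ΔHrxn = -317.8 kcal

(1) reversed (C2H2 must end up as a reactant): -54.2 kcal
(2) × 2 (scale by 2 for the 2 HCOOH): (2)·(-101.5) = -203.0 kcal
(3): not needed (CH3OH appears nowhere else).
(4) × 3 (scale by 3 for the 3 C2H6): (3)·(-20.2) = -60.6 kcal
Combining the equations, ΔHrxn = (-54.2) + (-203.0) + (-60.6) = -317.8 kcal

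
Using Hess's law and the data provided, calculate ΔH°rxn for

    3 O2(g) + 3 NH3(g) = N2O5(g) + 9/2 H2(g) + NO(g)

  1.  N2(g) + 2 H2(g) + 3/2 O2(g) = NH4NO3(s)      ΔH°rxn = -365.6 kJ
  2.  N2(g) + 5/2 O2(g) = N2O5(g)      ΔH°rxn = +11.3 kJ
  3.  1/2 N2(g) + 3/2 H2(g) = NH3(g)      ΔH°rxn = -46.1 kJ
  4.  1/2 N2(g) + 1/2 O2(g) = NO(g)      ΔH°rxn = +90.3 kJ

ΔH°rxn = 239.9 kJ

eq. 1: not needed.
eq. 2 as written: +11.3 kJ
eq. 3 reversed and × 3: (-3)·(-46.1) = +138.3 kJ
eq. 4 as written: +90.3 kJ
ΔH°rxn = (1)·(+11.3) + (-3)·(-46.1) + (1)·(+90.3) = 239.9 kJ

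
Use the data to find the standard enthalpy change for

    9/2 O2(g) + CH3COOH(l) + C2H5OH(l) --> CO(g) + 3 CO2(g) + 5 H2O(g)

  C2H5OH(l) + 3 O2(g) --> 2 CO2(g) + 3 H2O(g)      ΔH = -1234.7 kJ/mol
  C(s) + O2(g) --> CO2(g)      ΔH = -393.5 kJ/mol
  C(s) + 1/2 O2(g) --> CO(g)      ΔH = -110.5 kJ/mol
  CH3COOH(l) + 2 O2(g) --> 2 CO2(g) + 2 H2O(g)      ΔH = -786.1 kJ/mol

ΔH = -1737.8 kJ/mol

equation 1 as written (C2H5OH(l) already on the reactant side): -1234.7 kJ/mol
equation 2 reversed: +393.5 kJ/mol
equation 3 as written (CO(g) already on the product side): -110.5 kJ/mol
equation 4 as written (CH3COOH(l) already on the reactant side): -786.1 kJ/mol
ΔH = (1)·(-1234.7) + (-1)·(-393.5) + (1)·(-110.5) + (1)·(-786.1) = -1737.8 kJ/mol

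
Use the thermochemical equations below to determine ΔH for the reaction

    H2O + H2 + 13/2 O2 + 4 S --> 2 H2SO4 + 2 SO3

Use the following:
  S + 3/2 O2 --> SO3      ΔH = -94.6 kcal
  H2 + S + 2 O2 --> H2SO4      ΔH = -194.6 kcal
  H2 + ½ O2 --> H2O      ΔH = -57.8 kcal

equation 1 × 2 (scale by 2 for the 2 SO3): (2)·(-94.6) = -189.2 kcal
equation 2 × 2 (×2 to match 2 H2SO4 in the target): (2)·(-194.6) = -389.2 kcal
equation 3 reversed (reverse to put H2O on the reactant side): +57.8 kcal
ΔH = (2)·(-94.6) + (2)·(-194.6) + (-1)·(-57.8) = -520.6 kcal

ΔH = -520.6 kcal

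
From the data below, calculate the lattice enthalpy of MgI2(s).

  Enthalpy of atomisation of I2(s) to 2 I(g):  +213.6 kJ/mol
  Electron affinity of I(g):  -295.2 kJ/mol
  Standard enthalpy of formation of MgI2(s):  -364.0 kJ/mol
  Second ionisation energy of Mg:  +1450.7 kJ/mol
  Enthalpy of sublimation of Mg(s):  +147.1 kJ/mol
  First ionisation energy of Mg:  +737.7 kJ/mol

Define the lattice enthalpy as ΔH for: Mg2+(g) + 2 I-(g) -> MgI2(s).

U = -2322.7 kJ/mol

ΔHf° = 1·ΔHsub + 1·(ΣIE) + 1·D(I2) + 2·EA + U
-364.0 = 1·(+147.1) + 1·(+2188.4) + 1·(+213.6) + 2·(-295.2) + U
U = -364.0 − (+1958.7) = -2322.7 kJ/mol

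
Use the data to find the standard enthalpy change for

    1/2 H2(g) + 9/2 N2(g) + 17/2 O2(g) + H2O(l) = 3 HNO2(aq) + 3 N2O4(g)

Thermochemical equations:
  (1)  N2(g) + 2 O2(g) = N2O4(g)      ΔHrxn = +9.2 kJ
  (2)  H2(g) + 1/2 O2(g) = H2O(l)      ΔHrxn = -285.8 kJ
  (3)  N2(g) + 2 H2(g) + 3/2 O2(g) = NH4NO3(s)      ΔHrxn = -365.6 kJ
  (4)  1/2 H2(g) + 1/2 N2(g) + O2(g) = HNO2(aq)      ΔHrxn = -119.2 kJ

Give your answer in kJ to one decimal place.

(1) × 3 (scale by 3 for the 3 N2O4(g)): (3)·(+9.2) = +27.6 kJ
(2) reversed (H2O(l) must end up as a reactant): +285.8 kJ
(3): not needed (NH4NO3(s) appears nowhere else).
(4) × 3 (scale by 3 for the 3 HNO2(aq)): (3)·(-119.2) = -357.6 kJ
By Hess's law, ΔHrxn = (3)·(+9.2) + (-1)·(-285.8) + (3)·(-119.2) = -44.2 kJ

ΔHrxn = -44.2 kJ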